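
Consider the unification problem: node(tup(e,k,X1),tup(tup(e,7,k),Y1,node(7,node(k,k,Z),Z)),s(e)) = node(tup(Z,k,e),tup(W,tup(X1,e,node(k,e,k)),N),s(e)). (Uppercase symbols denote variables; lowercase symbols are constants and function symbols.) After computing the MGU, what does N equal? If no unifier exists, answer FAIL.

node(7,node(k,k,e),e)

Decompose node/3: tup(e,k,X1) = tup(Z,k,e),  tup(tup(e,7,k),Y1,node(7,node(k,k,Z),Z)) = tup(W,tup(X1,e,node(k,e,k)),N),  s(e) = s(e).
Decompose tup/3: e = Z,  k = k,  X1 = e.
Bind Z := e; substituting into the one remaining equation that mentions Z gives: tup(tup(e,7,k),Y1,node(7,node(k,k,e),e)) = tup(W,tup(X1,e,node(k,e,k)),N).
Delete trivial equation k = k.
Bind X1 := e; substituting into the one remaining equation that mentions X1 gives: tup(tup(e,7,k),Y1,node(7,node(k,k,e),e)) = tup(W,tup(e,e,node(k,e,k)),N).
Decompose tup/3: tup(e,7,k) = W,  Y1 = tup(e,e,node(k,e,k)),  node(7,node(k,k,e),e) = N.
Bind W := tup(e,7,k); no other remaining equation mentions W.
Bind Y1 := tup(e,e,node(k,e,k)); no other remaining equation mentions Y1.
Bind N := node(7,node(k,k,e),e); no other remaining equation mentions N.
Delete trivial equation s(e) = s(e).
MGU = { Z := e, X1 := e, W := tup(e,7,k), Y1 := tup(e,e,node(k,e,k)), N := node(7,node(k,k,e),e) }, so N := node(7,node(k,k,e),e).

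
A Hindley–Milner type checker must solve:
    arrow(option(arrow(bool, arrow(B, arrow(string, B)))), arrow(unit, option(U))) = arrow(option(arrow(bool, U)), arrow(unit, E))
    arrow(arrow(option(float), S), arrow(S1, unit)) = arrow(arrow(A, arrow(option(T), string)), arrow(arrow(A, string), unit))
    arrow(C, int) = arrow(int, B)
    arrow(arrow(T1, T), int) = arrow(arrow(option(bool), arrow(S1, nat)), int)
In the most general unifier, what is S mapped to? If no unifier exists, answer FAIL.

Decompose arrow/2: option(arrow(bool, arrow(B, arrow(string, B)))) = option(arrow(bool, U)),  arrow(unit, option(U)) = arrow(unit, E).
Decompose option/1: arrow(bool, arrow(B, arrow(string, B))) = arrow(bool, U).
Decompose arrow/2: bool = bool,  arrow(B, arrow(string, B)) = U.
Delete trivial equation bool = bool.
Bind U := arrow(B, arrow(string, B)); substituting into the one remaining equation that mentions U gives: arrow(unit, option(arrow(B, arrow(string, B)))) = arrow(unit, E).
Decompose arrow/2: unit = unit,  option(arrow(B, arrow(string, B))) = E.
Delete trivial equation unit = unit.
Bind E := option(arrow(B, arrow(string, B))); no other remaining equation mentions E.
Decompose arrow/2: arrow(option(float), S) = arrow(A, arrow(option(T), string)),  arrow(S1, unit) = arrow(arrow(A, string), unit).
Decompose arrow/2: option(float) = A,  S = arrow(option(T), string).
Bind A := option(float); substituting into the one remaining equation that mentions A gives: arrow(S1, unit) = arrow(arrow(option(float), string), unit).
Bind S := arrow(option(T), string); no other remaining equation mentions S.
Decompose arrow/2: S1 = arrow(option(float), string),  unit = unit.
Bind S1 := arrow(option(float), string); substituting into the one remaining equation that mentions S1 gives: arrow(arrow(T1, T), int) = arrow(arrow(option(bool), arrow(arrow(option(float), string), nat)), int).
Delete trivial equation unit = unit.
Decompose arrow/2: C = int,  int = B.
Bind C := int; no other remaining equation mentions C.
Bind B := int; no other remaining equation mentions B. Substituting into the earlier bindings gives U := arrow(int, arrow(string, int)), E := option(arrow(int, arrow(string, int))).
Decompose arrow/2: arrow(T1, T) = arrow(option(bool), arrow(arrow(option(float), string), nat)),  int = int.
Decompose arrow/2: T1 = option(bool),  T = arrow(arrow(option(float), string), nat).
Bind T1 := option(bool); no other remaining equation mentions T1.
Bind T := arrow(arrow(option(float), string), nat); no other remaining equation mentions T. Substituting into the earlier binding gives S := arrow(option(arrow(arrow(option(float), string), nat)), string).
Delete trivial equation int = int.
MGU = { U := arrow(int, arrow(string, int)), E := option(arrow(int, arrow(string, int))), A := option(float), S := arrow(option(arrow(arrow(option(float), string), nat)), string), S1 := arrow(option(float), string), C := int, B := int, T1 := option(bool), T := arrow(arrow(option(float), string), nat) }, so S := arrow(option(arrow(arrow(option(float), string), nat)), string).

arrow(option(arrow(arrow(option(float), string), nat)), string)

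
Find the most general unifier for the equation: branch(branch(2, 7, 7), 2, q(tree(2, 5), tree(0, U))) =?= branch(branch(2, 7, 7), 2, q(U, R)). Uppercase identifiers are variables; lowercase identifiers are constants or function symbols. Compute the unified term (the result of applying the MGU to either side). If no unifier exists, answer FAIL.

Decompose branch/3: branch(2, 7, 7) =?= branch(2, 7, 7),  2 =?= 2,  q(tree(2, 5), tree(0, U)) =?= q(U, R).
Delete trivial equation branch(2, 7, 7) =?= branch(2, 7, 7).
Delete trivial equation 2 =?= 2.
Decompose q/2: tree(2, 5) =?= U,  tree(0, U) =?= R.
Bind U := tree(2, 5); substituting into the remaining equation gives: tree(0, tree(2, 5)) =?= R.
Bind R := tree(0, tree(2, 5)).
Applying the MGU to either side gives branch(branch(2, 7, 7), 2, q(tree(2, 5), tree(0, tree(2, 5)))).

branch(branch(2, 7, 7), 2, q(tree(2, 5), tree(0, tree(2, 5))))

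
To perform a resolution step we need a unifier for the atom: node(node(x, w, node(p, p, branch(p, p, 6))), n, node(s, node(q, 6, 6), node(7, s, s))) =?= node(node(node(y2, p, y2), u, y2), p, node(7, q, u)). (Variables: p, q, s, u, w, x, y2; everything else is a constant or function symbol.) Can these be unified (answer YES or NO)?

NO

Decompose node/3: node(x, w, node(p, p, branch(p, p, 6))) =?= node(node(y2, p, y2), u, y2),  n =?= p,  node(s, node(q, 6, 6), node(7, s, s)) =?= node(7, q, u).
Decompose node/3: x =?= node(y2, p, y2),  w =?= u,  node(p, p, branch(p, p, 6)) =?= y2.
Bind x := node(y2, p, y2); no other remaining equation mentions x.
Bind w := u; no other remaining equation mentions w.
Bind y2 := node(p, p, branch(p, p, 6)); no other remaining equation mentions y2. Substituting into the earlier binding gives x := node(node(p, p, branch(p, p, 6)), p, node(p, p, branch(p, p, 6))).
Bind p := n; no other remaining equation mentions p. Substituting into the earlier bindings gives x := node(node(n, n, branch(n, n, 6)), n, node(n, n, branch(n, n, 6))), y2 := node(n, n, branch(n, n, 6)).
Decompose node/3: s =?= 7,  node(q, 6, 6) =?= q,  node(7, s, s) =?= u.
Bind s := 7; substituting into the one remaining equation that mentions s gives: node(7, 7, 7) =?= u.
Occurs check fails: q occurs in node(q, 6, 6); the equation q =?= node(q, 6, 6) has no finite solution.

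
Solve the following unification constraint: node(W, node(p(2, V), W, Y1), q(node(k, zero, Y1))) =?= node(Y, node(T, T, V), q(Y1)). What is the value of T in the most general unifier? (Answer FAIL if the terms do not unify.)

Decompose node/3: W =?= Y,  node(p(2, V), W, Y1) =?= node(T, T, V),  q(node(k, zero, Y1)) =?= q(Y1).
Bind W := Y; substituting into the one remaining equation that mentions W gives: node(p(2, V), Y, Y1) =?= node(T, T, V).
Decompose node/3: p(2, V) =?= T,  Y =?= T,  Y1 =?= V.
Bind T := p(2, V); substituting into the one remaining equation that mentions T gives: Y =?= p(2, V).
Bind Y := p(2, V); no other remaining equation mentions Y. Substituting into the earlier binding gives W := p(2, V).
Bind Y1 := V; substituting into the remaining equation gives: q(node(k, zero, V)) =?= q(V).
Decompose q/1: node(k, zero, V) =?= V.
Occurs check fails: V occurs in node(k, zero, V); the equation V =?= node(k, zero, V) has no finite solution.

FAIL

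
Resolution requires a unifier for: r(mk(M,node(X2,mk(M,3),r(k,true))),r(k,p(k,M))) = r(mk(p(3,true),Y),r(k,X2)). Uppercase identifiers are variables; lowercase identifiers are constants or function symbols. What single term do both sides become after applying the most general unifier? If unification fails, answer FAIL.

r(mk(p(3,true),node(p(k,p(3,true)),mk(p(3,true),3),r(k,true))),r(k,p(k,p(3,true))))

Decompose r/2: mk(M,node(X2,mk(M,3),r(k,true))) = mk(p(3,true),Y),  r(k,p(k,M)) = r(k,X2).
Decompose mk/2: M = p(3,true),  node(X2,mk(M,3),r(k,true)) = Y.
Bind M := p(3,true); substituting into the remaining equations gives: node(X2,mk(p(3,true),3),r(k,true)) = Y,  r(k,p(k,p(3,true))) = r(k,X2).
Bind Y := node(X2,mk(p(3,true),3),r(k,true)); no other remaining equation mentions Y.
Decompose r/2: k = k,  p(k,p(3,true)) = X2.
Delete trivial equation k = k.
Bind X2 := p(k,p(3,true)). Substituting into the earlier binding gives Y := node(p(k,p(3,true)),mk(p(3,true),3),r(k,true)).
Applying the MGU to either side gives r(mk(p(3,true),node(p(k,p(3,true)),mk(p(3,true),3),r(k,true))),r(k,p(k,p(3,true)))).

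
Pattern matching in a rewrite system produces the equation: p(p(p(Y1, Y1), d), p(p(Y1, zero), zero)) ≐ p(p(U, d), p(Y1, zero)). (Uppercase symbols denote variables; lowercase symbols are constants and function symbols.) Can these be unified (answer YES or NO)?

NO

Decompose p/2: p(p(Y1, Y1), d) ≐ p(U, d),  p(p(Y1, zero), zero) ≐ p(Y1, zero).
Decompose p/2: p(Y1, Y1) ≐ U,  d ≐ d.
Bind U := p(Y1, Y1); no other remaining equation mentions U.
Delete trivial equation d ≐ d.
Decompose p/2: p(Y1, zero) ≐ Y1,  zero ≐ zero.
Occurs check fails: Y1 occurs in p(Y1, zero); the equation Y1 ≐ p(Y1, zero) has no finite solution.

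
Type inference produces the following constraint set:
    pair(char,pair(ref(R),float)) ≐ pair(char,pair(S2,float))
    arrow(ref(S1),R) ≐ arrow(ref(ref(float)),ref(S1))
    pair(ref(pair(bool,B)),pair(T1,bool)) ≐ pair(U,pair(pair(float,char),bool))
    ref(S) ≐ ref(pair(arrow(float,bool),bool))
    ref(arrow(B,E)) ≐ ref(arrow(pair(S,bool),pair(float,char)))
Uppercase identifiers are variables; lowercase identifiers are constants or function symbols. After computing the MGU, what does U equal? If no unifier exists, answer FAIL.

Decompose pair/2: char ≐ char,  pair(ref(R),float) ≐ pair(S2,float).
Delete trivial equation char ≐ char.
Decompose pair/2: ref(R) ≐ S2,  float ≐ float.
Bind S2 := ref(R); no other remaining equation mentions S2.
Delete trivial equation float ≐ float.
Decompose arrow/2: ref(S1) ≐ ref(ref(float)),  R ≐ ref(S1).
Decompose ref/1: S1 ≐ ref(float).
Bind S1 := ref(float); substituting into the one remaining equation that mentions S1 gives: R ≐ ref(ref(float)).
Bind R := ref(ref(float)); no other remaining equation mentions R. Substituting into the earlier binding gives S2 := ref(ref(ref(float))).
Decompose pair/2: ref(pair(bool,B)) ≐ U,  pair(T1,bool) ≐ pair(pair(float,char),bool).
Bind U := ref(pair(bool,B)); no other remaining equation mentions U.
Decompose pair/2: T1 ≐ pair(float,char),  bool ≐ bool.
Bind T1 := pair(float,char); no other remaining equation mentions T1.
Delete trivial equation bool ≐ bool.
Decompose ref/1: S ≐ pair(arrow(float,bool),bool).
Bind S := pair(arrow(float,bool),bool); substituting into the remaining equation gives: ref(arrow(B,E)) ≐ ref(arrow(pair(pair(arrow(float,bool),bool),bool),pair(float,char))).
Decompose ref/1: arrow(B,E) ≐ arrow(pair(pair(arrow(float,bool),bool),bool),pair(float,char)).
Decompose arrow/2: B ≐ pair(pair(arrow(float,bool),bool),bool),  E ≐ pair(float,char).
Bind B := pair(pair(arrow(float,bool),bool),bool); no other remaining equation mentions B. Substituting into the earlier binding gives U := ref(pair(bool,pair(pair(arrow(float,bool),bool),bool))).
Bind E := pair(float,char).
MGU = { S2 := ref(ref(ref(float))), S1 := ref(float), R := ref(ref(float)), U := ref(pair(bool,pair(pair(arrow(float,bool),bool),bool))), T1 := pair(float,char), S := pair(arrow(float,bool),bool), B := pair(pair(arrow(float,bool),bool),bool), E := pair(float,char) }, so U := ref(pair(bool,pair(pair(arrow(float,bool),bool),bool))).

ref(pair(bool,pair(pair(arrow(float,bool),bool),bool)))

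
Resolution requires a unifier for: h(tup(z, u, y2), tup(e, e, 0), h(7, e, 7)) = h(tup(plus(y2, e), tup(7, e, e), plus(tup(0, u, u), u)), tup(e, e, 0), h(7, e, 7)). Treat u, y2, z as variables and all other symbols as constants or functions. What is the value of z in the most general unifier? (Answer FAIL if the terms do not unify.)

Decompose h/3: tup(z, u, y2) = tup(plus(y2, e), tup(7, e, e), plus(tup(0, u, u), u)),  tup(e, e, 0) = tup(e, e, 0),  h(7, e, 7) = h(7, e, 7).
Decompose tup/3: z = plus(y2, e),  u = tup(7, e, e),  y2 = plus(tup(0, u, u), u).
Bind z := plus(y2, e); no other remaining equation mentions z.
Bind u := tup(7, e, e); substituting into the one remaining equation that mentions u gives: y2 = plus(tup(0, tup(7, e, e), tup(7, e, e)), tup(7, e, e)).
Bind y2 := plus(tup(0, tup(7, e, e), tup(7, e, e)), tup(7, e, e)); no other remaining equation mentions y2. Substituting into the earlier binding gives z := plus(plus(tup(0, tup(7, e, e), tup(7, e, e)), tup(7, e, e)), e).
Delete trivial equation tup(e, e, 0) = tup(e, e, 0).
Delete trivial equation h(7, e, 7) = h(7, e, 7).
MGU = { z -> plus(plus(tup(0, tup(7, e, e), tup(7, e, e)), tup(7, e, e)), e), u -> tup(7, e, e), y2 -> plus(tup(0, tup(7, e, e), tup(7, e, e)), tup(7, e, e)) }, so z -> plus(plus(tup(0, tup(7, e, e), tup(7, e, e)), tup(7, e, e)), e).

plus(plus(tup(0, tup(7, e, e), tup(7, e, e)), tup(7, e, e)), e)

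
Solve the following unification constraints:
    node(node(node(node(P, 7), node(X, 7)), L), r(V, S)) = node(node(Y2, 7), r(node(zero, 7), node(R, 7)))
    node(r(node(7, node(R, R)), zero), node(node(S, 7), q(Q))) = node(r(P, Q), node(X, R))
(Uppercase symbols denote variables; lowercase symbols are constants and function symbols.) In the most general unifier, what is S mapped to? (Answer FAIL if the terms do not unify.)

Decompose node/2: node(node(node(P, 7), node(X, 7)), L) = node(Y2, 7),  r(V, S) = r(node(zero, 7), node(R, 7)).
Decompose node/2: node(node(P, 7), node(X, 7)) = Y2,  L = 7.
Bind Y2 := node(node(P, 7), node(X, 7)); no other remaining equation mentions Y2.
Bind L := 7; no other remaining equation mentions L.
Decompose r/2: V = node(zero, 7),  S = node(R, 7).
Bind V := node(zero, 7); no other remaining equation mentions V.
Bind S := node(R, 7); substituting into the remaining equation gives: node(r(node(7, node(R, R)), zero), node(node(node(R, 7), 7), q(Q))) = node(r(P, Q), node(X, R)).
Decompose node/2: r(node(7, node(R, R)), zero) = r(P, Q),  node(node(node(R, 7), 7), q(Q)) = node(X, R).
Decompose r/2: node(7, node(R, R)) = P,  zero = Q.
Bind P := node(7, node(R, R)); no other remaining equation mentions P. Substituting into the earlier binding gives Y2 := node(node(node(7, node(R, R)), 7), node(X, 7)).
Bind Q := zero; substituting into the remaining equation gives: node(node(node(R, 7), 7), q(zero)) = node(X, R).
Decompose node/2: node(node(R, 7), 7) = X,  q(zero) = R.
Bind X := node(node(R, 7), 7); no other remaining equation mentions X. Substituting into the earlier binding gives Y2 := node(node(node(7, node(R, R)), 7), node(node(node(R, 7), 7), 7)).
Bind R := q(zero). Substituting into the earlier bindings gives Y2 := node(node(node(7, node(q(zero), q(zero))), 7), node(node(node(q(zero), 7), 7), 7)), S := node(q(zero), 7), P := node(7, node(q(zero), q(zero))), X := node(node(q(zero), 7), 7).
MGU = { Y2 ↦ node(node(node(7, node(q(zero), q(zero))), 7), node(node(node(q(zero), 7), 7), 7)), L ↦ 7, V ↦ node(zero, 7), S ↦ node(q(zero), 7), P ↦ node(7, node(q(zero), q(zero))), Q ↦ zero, X ↦ node(node(q(zero), 7), 7), R ↦ q(zero) }, so S ↦ node(q(zero), 7).

node(q(zero), 7)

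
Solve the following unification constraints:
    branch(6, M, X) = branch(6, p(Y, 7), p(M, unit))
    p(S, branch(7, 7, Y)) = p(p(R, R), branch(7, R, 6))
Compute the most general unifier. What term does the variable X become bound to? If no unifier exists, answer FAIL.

Decompose branch/3: 6 = 6,  M = p(Y, 7),  X = p(M, unit).
Delete trivial equation 6 = 6.
Bind M := p(Y, 7); substituting into the one remaining equation that mentions M gives: X = p(p(Y, 7), unit).
Bind X := p(p(Y, 7), unit); no other remaining equation mentions X.
Decompose p/2: S = p(R, R),  branch(7, 7, Y) = branch(7, R, 6).
Bind S := p(R, R); no other remaining equation mentions S.
Decompose branch/3: 7 = 7,  7 = R,  Y = 6.
Delete trivial equation 7 = 7.
Bind R := 7; no other remaining equation mentions R. Substituting into the earlier binding gives S := p(7, 7).
Bind Y := 6. Substituting into the earlier bindings gives M := p(6, 7), X := p(p(6, 7), unit).
MGU = { M := p(6, 7), X := p(p(6, 7), unit), S := p(7, 7), R := 7, Y := 6 }, so X := p(p(6, 7), unit).

p(p(6, 7), unit)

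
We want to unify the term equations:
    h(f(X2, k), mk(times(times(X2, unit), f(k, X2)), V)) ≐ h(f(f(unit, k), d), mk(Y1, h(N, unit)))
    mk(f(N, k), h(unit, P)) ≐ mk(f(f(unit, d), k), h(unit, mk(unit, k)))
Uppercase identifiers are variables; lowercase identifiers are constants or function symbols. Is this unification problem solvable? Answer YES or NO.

Decompose h/2: f(X2, k) ≐ f(f(unit, k), d),  mk(times(times(X2, unit), f(k, X2)), V) ≐ mk(Y1, h(N, unit)).
Decompose f/2: X2 ≐ f(unit, k),  k ≐ d.
Bind X2 := f(unit, k); substituting into the one remaining equation that mentions X2 gives: mk(times(times(f(unit, k), unit), f(k, f(unit, k))), V) ≐ mk(Y1, h(N, unit)).
Clash: constants k and d differ; no unifier exists.

NO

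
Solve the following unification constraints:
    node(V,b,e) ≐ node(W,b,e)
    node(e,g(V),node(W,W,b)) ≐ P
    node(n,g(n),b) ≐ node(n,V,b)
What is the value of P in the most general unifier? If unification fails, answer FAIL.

node(e,g(g(n)),node(g(n),g(n),b))

Decompose node/3: V ≐ W,  b ≐ b,  e ≐ e.
Bind V := W; substituting into the 2 remaining equations that mention V gives: node(e,g(W),node(W,W,b)) ≐ P,  node(n,g(n),b) ≐ node(n,W,b).
Delete trivial equation b ≐ b.
Delete trivial equation e ≐ e.
Bind P := node(e,g(W),node(W,W,b)); no other remaining equation mentions P.
Decompose node/3: n ≐ n,  g(n) ≐ W,  b ≐ b.
Delete trivial equation n ≐ n.
Bind W := g(n); no other remaining equation mentions W. Substituting into the earlier bindings gives V := g(n), P := node(e,g(g(n)),node(g(n),g(n),b)).
Delete trivial equation b ≐ b.
MGU = { V -> g(n), P -> node(e,g(g(n)),node(g(n),g(n),b)), W -> g(n) }, so P -> node(e,g(g(n)),node(g(n),g(n),b)).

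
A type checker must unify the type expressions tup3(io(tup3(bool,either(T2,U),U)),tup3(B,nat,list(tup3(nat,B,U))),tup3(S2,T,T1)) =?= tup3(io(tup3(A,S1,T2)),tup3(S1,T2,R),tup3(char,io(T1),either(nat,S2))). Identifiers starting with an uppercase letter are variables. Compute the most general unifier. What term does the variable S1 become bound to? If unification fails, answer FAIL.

either(nat,nat)

Decompose tup3/3: io(tup3(bool,either(T2,U),U)) =?= io(tup3(A,S1,T2)),  tup3(B,nat,list(tup3(nat,B,U))) =?= tup3(S1,T2,R),  tup3(S2,T,T1) =?= tup3(char,io(T1),either(nat,S2)).
Decompose io/1: tup3(bool,either(T2,U),U) =?= tup3(A,S1,T2).
Decompose tup3/3: bool =?= A,  either(T2,U) =?= S1,  U =?= T2.
Bind A := bool; no other remaining equation mentions A.
Bind S1 := either(T2,U); substituting into the one remaining equation that mentions S1 gives: tup3(B,nat,list(tup3(nat,B,U))) =?= tup3(either(T2,U),T2,R).
Bind U := T2; substituting into the one remaining equation that mentions U gives: tup3(B,nat,list(tup3(nat,B,T2))) =?= tup3(either(T2,T2),T2,R). Substituting into the earlier binding gives S1 := either(T2,T2).
Decompose tup3/3: B =?= either(T2,T2),  nat =?= T2,  list(tup3(nat,B,T2)) =?= R.
Bind B := either(T2,T2); substituting into the one remaining equation that mentions B gives: list(tup3(nat,either(T2,T2),T2)) =?= R.
Bind T2 := nat; substituting into the one remaining equation that mentions T2 gives: list(tup3(nat,either(nat,nat),nat)) =?= R. Substituting into the earlier bindings gives S1 := either(nat,nat), U := nat, B := either(nat,nat).
Bind R := list(tup3(nat,either(nat,nat),nat)); no other remaining equation mentions R.
Decompose tup3/3: S2 =?= char,  T =?= io(T1),  T1 =?= either(nat,S2).
Bind S2 := char; substituting into the one remaining equation that mentions S2 gives: T1 =?= either(nat,char).
Bind T := io(T1); no other remaining equation mentions T.
Bind T1 := either(nat,char). Substituting into the earlier binding gives T := io(either(nat,char)).
MGU = { A := bool, S1 := either(nat,nat), U := nat, B := either(nat,nat), T2 := nat, R := list(tup3(nat,either(nat,nat),nat)), S2 := char, T := io(either(nat,char)), T1 := either(nat,char) }, so S1 := either(nat,nat).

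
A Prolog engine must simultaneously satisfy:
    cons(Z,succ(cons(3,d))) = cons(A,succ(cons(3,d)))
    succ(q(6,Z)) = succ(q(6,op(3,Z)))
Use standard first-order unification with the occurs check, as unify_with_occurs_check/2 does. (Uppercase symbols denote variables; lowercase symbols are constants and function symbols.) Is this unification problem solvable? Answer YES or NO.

Decompose cons/2: Z = A,  succ(cons(3,d)) = succ(cons(3,d)).
Bind Z := A; substituting into the one remaining equation that mentions Z gives: succ(q(6,A)) = succ(q(6,op(3,A))).
Delete trivial equation succ(cons(3,d)) = succ(cons(3,d)).
Decompose succ/1: q(6,A) = q(6,op(3,A)).
Decompose q/2: 6 = 6,  A = op(3,A).
Delete trivial equation 6 = 6.
Occurs check fails: A occurs in op(3,A); the equation A = op(3,A) has no finite solution.

NO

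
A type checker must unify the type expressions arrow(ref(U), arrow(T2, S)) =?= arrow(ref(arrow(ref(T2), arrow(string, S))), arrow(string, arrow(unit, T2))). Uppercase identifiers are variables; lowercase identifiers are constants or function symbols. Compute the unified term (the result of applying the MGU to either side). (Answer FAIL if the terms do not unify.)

Decompose arrow/2: ref(U) =?= ref(arrow(ref(T2), arrow(string, S))),  arrow(T2, S) =?= arrow(string, arrow(unit, T2)).
Decompose ref/1: U =?= arrow(ref(T2), arrow(string, S)).
Bind U := arrow(ref(T2), arrow(string, S)); no other remaining equation mentions U.
Decompose arrow/2: T2 =?= string,  S =?= arrow(unit, T2).
Bind T2 := string; substituting into the remaining equation gives: S =?= arrow(unit, string). Substituting into the earlier binding gives U := arrow(ref(string), arrow(string, S)).
Bind S := arrow(unit, string). Substituting into the earlier binding gives U := arrow(ref(string), arrow(string, arrow(unit, string))).
Applying the MGU to either side gives arrow(ref(arrow(ref(string), arrow(string, arrow(unit, string)))), arrow(string, arrow(unit, string))).

arrow(ref(arrow(ref(string), arrow(string, arrow(unit, string)))), arrow(string, arrow(unit, string)))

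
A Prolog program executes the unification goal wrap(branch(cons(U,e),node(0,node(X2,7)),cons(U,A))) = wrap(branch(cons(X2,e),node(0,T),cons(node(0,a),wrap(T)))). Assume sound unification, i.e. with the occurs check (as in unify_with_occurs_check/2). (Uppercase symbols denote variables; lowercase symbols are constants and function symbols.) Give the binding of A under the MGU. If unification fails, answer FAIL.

Decompose wrap/1: branch(cons(U,e),node(0,node(X2,7)),cons(U,A)) = branch(cons(X2,e),node(0,T),cons(node(0,a),wrap(T))).
Decompose branch/3: cons(U,e) = cons(X2,e),  node(0,node(X2,7)) = node(0,T),  cons(U,A) = cons(node(0,a),wrap(T)).
Decompose cons/2: U = X2,  e = e.
Bind U := X2; substituting into the one remaining equation that mentions U gives: cons(X2,A) = cons(node(0,a),wrap(T)).
Delete trivial equation e = e.
Decompose node/2: 0 = 0,  node(X2,7) = T.
Delete trivial equation 0 = 0.
Bind T := node(X2,7); substituting into the remaining equation gives: cons(X2,A) = cons(node(0,a),wrap(node(X2,7))).
Decompose cons/2: X2 = node(0,a),  A = wrap(node(X2,7)).
Bind X2 := node(0,a); substituting into the remaining equation gives: A = wrap(node(node(0,a),7)). Substituting into the earlier bindings gives U := node(0,a), T := node(node(0,a),7).
Bind A := wrap(node(node(0,a),7)).
MGU = { U = node(0,a), T = node(node(0,a),7), X2 = node(0,a), A = wrap(node(node(0,a),7)) }, so A = wrap(node(node(0,a),7)).

wrap(node(node(0,a),7))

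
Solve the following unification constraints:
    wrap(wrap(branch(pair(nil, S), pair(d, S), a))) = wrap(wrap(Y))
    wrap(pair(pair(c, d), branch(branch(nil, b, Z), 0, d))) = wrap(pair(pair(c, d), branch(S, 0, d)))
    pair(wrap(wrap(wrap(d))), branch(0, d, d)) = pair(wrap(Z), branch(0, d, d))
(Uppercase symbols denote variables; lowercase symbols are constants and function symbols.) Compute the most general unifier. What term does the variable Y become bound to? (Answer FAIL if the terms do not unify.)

branch(pair(nil, branch(nil, b, wrap(wrap(d)))), pair(d, branch(nil, b, wrap(wrap(d)))), a)

Decompose wrap/1: wrap(branch(pair(nil, S), pair(d, S), a)) = wrap(Y).
Decompose wrap/1: branch(pair(nil, S), pair(d, S), a) = Y.
Bind Y := branch(pair(nil, S), pair(d, S), a); no other remaining equation mentions Y.
Decompose wrap/1: pair(pair(c, d), branch(branch(nil, b, Z), 0, d)) = pair(pair(c, d), branch(S, 0, d)).
Decompose pair/2: pair(c, d) = pair(c, d),  branch(branch(nil, b, Z), 0, d) = branch(S, 0, d).
Delete trivial equation pair(c, d) = pair(c, d).
Decompose branch/3: branch(nil, b, Z) = S,  0 = 0,  d = d.
Bind S := branch(nil, b, Z); no other remaining equation mentions S. Substituting into the earlier binding gives Y := branch(pair(nil, branch(nil, b, Z)), pair(d, branch(nil, b, Z)), a).
Delete trivial equation 0 = 0.
Delete trivial equation d = d.
Decompose pair/2: wrap(wrap(wrap(d))) = wrap(Z),  branch(0, d, d) = branch(0, d, d).
Decompose wrap/1: wrap(wrap(d)) = Z.
Bind Z := wrap(wrap(d)); no other remaining equation mentions Z. Substituting into the earlier bindings gives Y := branch(pair(nil, branch(nil, b, wrap(wrap(d)))), pair(d, branch(nil, b, wrap(wrap(d)))), a), S := branch(nil, b, wrap(wrap(d))).
Delete trivial equation branch(0, d, d) = branch(0, d, d).
MGU = { Y -> branch(pair(nil, branch(nil, b, wrap(wrap(d)))), pair(d, branch(nil, b, wrap(wrap(d)))), a), S -> branch(nil, b, wrap(wrap(d))), Z -> wrap(wrap(d)) }, so Y -> branch(pair(nil, branch(nil, b, wrap(wrap(d)))), pair(d, branch(nil, b, wrap(wrap(d)))), a).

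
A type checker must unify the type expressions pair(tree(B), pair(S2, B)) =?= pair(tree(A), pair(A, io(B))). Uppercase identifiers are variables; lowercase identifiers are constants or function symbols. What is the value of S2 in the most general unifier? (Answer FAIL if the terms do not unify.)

Decompose pair/2: tree(B) =?= tree(A),  pair(S2, B) =?= pair(A, io(B)).
Decompose tree/1: B =?= A.
Bind B := A; substituting into the remaining equation gives: pair(S2, A) =?= pair(A, io(A)).
Decompose pair/2: S2 =?= A,  A =?= io(A).
Bind S2 := A; no other remaining equation mentions S2.
Occurs check fails: A occurs in io(A); the equation A =?= io(A) has no finite solution.

FAIL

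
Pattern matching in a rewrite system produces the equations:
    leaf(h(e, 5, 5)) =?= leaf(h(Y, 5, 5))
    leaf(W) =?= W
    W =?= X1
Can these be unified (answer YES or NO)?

Decompose leaf/1: h(e, 5, 5) =?= h(Y, 5, 5).
Decompose h/3: e =?= Y,  5 =?= 5,  5 =?= 5.
Bind Y := e; no other remaining equation mentions Y.
Delete trivial equation 5 =?= 5.
Delete trivial equation 5 =?= 5.
Occurs check fails: W occurs in leaf(W); the equation W =?= leaf(W) has no finite solution.

NO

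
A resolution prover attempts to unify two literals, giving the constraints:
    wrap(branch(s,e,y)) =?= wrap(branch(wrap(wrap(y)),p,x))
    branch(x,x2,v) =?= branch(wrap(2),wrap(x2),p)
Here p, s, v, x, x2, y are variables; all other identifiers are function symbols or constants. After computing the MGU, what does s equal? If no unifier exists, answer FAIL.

FAIL

Decompose wrap/1: branch(s,e,y) =?= branch(wrap(wrap(y)),p,x).
Decompose branch/3: s =?= wrap(wrap(y)),  e =?= p,  y =?= x.
Bind s := wrap(wrap(y)); no other remaining equation mentions s.
Bind p := e; substituting into the one remaining equation that mentions p gives: branch(x,x2,v) =?= branch(wrap(2),wrap(x2),e).
Bind y := x; no other remaining equation mentions y. Substituting into the earlier binding gives s := wrap(wrap(x)).
Decompose branch/3: x =?= wrap(2),  x2 =?= wrap(x2),  v =?= e.
Bind x := wrap(2); no other remaining equation mentions x. Substituting into the earlier bindings gives s := wrap(wrap(wrap(2))), y := wrap(2).
Occurs check fails: x2 occurs in wrap(x2); the equation x2 =?= wrap(x2) has no finite solution.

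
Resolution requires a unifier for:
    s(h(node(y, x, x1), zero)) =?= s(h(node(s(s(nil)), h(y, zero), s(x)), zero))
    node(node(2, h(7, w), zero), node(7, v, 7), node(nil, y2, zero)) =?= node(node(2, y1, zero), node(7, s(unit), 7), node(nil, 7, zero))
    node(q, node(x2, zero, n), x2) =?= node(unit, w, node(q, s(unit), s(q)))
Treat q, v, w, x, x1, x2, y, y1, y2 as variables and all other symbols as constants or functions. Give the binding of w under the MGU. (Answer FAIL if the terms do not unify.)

Decompose s/1: h(node(y, x, x1), zero) =?= h(node(s(s(nil)), h(y, zero), s(x)), zero).
Decompose h/2: node(y, x, x1) =?= node(s(s(nil)), h(y, zero), s(x)),  zero =?= zero.
Decompose node/3: y =?= s(s(nil)),  x =?= h(y, zero),  x1 =?= s(x).
Bind y := s(s(nil)); substituting into the one remaining equation that mentions y gives: x =?= h(s(s(nil)), zero).
Bind x := h(s(s(nil)), zero); substituting into the one remaining equation that mentions x gives: x1 =?= s(h(s(s(nil)), zero)).
Bind x1 := s(h(s(s(nil)), zero)); no other remaining equation mentions x1.
Delete trivial equation zero =?= zero.
Decompose node/3: node(2, h(7, w), zero) =?= node(2, y1, zero),  node(7, v, 7) =?= node(7, s(unit), 7),  node(nil, y2, zero) =?= node(nil, 7, zero).
Decompose node/3: 2 =?= 2,  h(7, w) =?= y1,  zero =?= zero.
Delete trivial equation 2 =?= 2.
Bind y1 := h(7, w); no other remaining equation mentions y1.
Delete trivial equation zero =?= zero.
Decompose node/3: 7 =?= 7,  v =?= s(unit),  7 =?= 7.
Delete trivial equation 7 =?= 7.
Bind v := s(unit); no other remaining equation mentions v.
Delete trivial equation 7 =?= 7.
Decompose node/3: nil =?= nil,  y2 =?= 7,  zero =?= zero.
Delete trivial equation nil =?= nil.
Bind y2 := 7; no other remaining equation mentions y2.
Delete trivial equation zero =?= zero.
Decompose node/3: q =?= unit,  node(x2, zero, n) =?= w,  x2 =?= node(q, s(unit), s(q)).
Bind q := unit; substituting into the one remaining equation that mentions q gives: x2 =?= node(unit, s(unit), s(unit)).
Bind w := node(x2, zero, n); no other remaining equation mentions w. Substituting into the earlier binding gives y1 := h(7, node(x2, zero, n)).
Bind x2 := node(unit, s(unit), s(unit)). Substituting into the earlier bindings gives y1 := h(7, node(node(unit, s(unit), s(unit)), zero, n)), w := node(node(unit, s(unit), s(unit)), zero, n).
MGU = { y ↦ s(s(nil)), x ↦ h(s(s(nil)), zero), x1 ↦ s(h(s(s(nil)), zero)), y1 ↦ h(7, node(node(unit, s(unit), s(unit)), zero, n)), v ↦ s(unit), y2 ↦ 7, q ↦ unit, w ↦ node(node(unit, s(unit), s(unit)), zero, n), x2 ↦ node(unit, s(unit), s(unit)) }, so w ↦ node(node(unit, s(unit), s(unit)), zero, n).

node(node(unit, s(unit), s(unit)), zero, n)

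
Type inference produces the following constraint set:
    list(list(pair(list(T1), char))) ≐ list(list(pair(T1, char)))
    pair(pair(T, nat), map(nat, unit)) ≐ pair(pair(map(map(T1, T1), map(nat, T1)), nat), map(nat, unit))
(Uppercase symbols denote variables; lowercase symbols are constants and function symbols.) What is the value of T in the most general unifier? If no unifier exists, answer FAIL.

Decompose list/1: list(pair(list(T1), char)) ≐ list(pair(T1, char)).
Decompose list/1: pair(list(T1), char) ≐ pair(T1, char).
Decompose pair/2: list(T1) ≐ T1,  char ≐ char.
Occurs check fails: T1 occurs in list(T1); the equation T1 ≐ list(T1) has no finite solution.

FAIL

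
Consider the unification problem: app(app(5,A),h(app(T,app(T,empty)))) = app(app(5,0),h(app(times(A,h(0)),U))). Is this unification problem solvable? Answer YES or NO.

Decompose app/2: app(5,A) = app(5,0),  h(app(T,app(T,empty))) = h(app(times(A,h(0)),U)).
Decompose app/2: 5 = 5,  A = 0.
Delete trivial equation 5 = 5.
Bind A := 0; substituting into the remaining equation gives: h(app(T,app(T,empty))) = h(app(times(0,h(0)),U)).
Decompose h/1: app(T,app(T,empty)) = app(times(0,h(0)),U).
Decompose app/2: T = times(0,h(0)),  app(T,empty) = U.
Bind T := times(0,h(0)); substituting into the remaining equation gives: app(times(0,h(0)),empty) = U.
Bind U := app(times(0,h(0)),empty).
No equations remain and no clash or occurs-check failure arose, so a unifier exists.

YES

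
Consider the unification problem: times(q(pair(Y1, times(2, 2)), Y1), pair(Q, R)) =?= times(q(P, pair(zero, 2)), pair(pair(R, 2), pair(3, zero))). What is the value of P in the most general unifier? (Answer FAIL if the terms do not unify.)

Decompose times/2: q(pair(Y1, times(2, 2)), Y1) =?= q(P, pair(zero, 2)),  pair(Q, R) =?= pair(pair(R, 2), pair(3, zero)).
Decompose q/2: pair(Y1, times(2, 2)) =?= P,  Y1 =?= pair(zero, 2).
Bind P := pair(Y1, times(2, 2)); no other remaining equation mentions P.
Bind Y1 := pair(zero, 2); no other remaining equation mentions Y1. Substituting into the earlier binding gives P := pair(pair(zero, 2), times(2, 2)).
Decompose pair/2: Q =?= pair(R, 2),  R =?= pair(3, zero).
Bind Q := pair(R, 2); no other remaining equation mentions Q.
Bind R := pair(3, zero). Substituting into the earlier binding gives Q := pair(pair(3, zero), 2).
MGU = { P ↦ pair(pair(zero, 2), times(2, 2)), Y1 ↦ pair(zero, 2), Q ↦ pair(pair(3, zero), 2), R ↦ pair(3, zero) }, so P ↦ pair(pair(zero, 2), times(2, 2)).

pair(pair(zero, 2), times(2, 2))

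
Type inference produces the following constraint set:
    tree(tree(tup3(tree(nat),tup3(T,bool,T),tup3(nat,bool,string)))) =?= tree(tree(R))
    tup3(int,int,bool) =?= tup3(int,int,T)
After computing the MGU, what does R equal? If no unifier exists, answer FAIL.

Decompose tree/1: tree(tup3(tree(nat),tup3(T,bool,T),tup3(nat,bool,string))) =?= tree(R).
Decompose tree/1: tup3(tree(nat),tup3(T,bool,T),tup3(nat,bool,string)) =?= R.
Bind R := tup3(tree(nat),tup3(T,bool,T),tup3(nat,bool,string)); no other remaining equation mentions R.
Decompose tup3/3: int =?= int,  int =?= int,  bool =?= T.
Delete trivial equation int =?= int.
Delete trivial equation int =?= int.
Bind T := bool. Substituting into the earlier binding gives R := tup3(tree(nat),tup3(bool,bool,bool),tup3(nat,bool,string)).
MGU = { R -> tup3(tree(nat),tup3(bool,bool,bool),tup3(nat,bool,string)), T -> bool }, so R -> tup3(tree(nat),tup3(bool,bool,bool),tup3(nat,bool,string)).

tup3(tree(nat),tup3(bool,bool,bool),tup3(nat,bool,string))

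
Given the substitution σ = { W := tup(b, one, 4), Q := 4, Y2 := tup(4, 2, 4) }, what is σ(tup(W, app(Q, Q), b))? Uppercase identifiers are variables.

tup(tup(b, one, 4), app(4, 4), b)

Replace each occurrence of W with tup(b, one, 4).
Replace each occurrence of Q with 4.
Result: tup(tup(b, one, 4), app(4, 4), b).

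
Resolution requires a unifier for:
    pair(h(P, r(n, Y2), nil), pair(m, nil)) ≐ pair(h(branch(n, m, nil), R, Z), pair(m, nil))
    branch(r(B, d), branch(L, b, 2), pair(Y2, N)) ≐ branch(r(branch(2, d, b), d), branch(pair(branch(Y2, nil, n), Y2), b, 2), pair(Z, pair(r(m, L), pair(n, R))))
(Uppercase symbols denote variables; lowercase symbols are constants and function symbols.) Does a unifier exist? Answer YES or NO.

YES

Decompose pair/2: h(P, r(n, Y2), nil) ≐ h(branch(n, m, nil), R, Z),  pair(m, nil) ≐ pair(m, nil).
Decompose h/3: P ≐ branch(n, m, nil),  r(n, Y2) ≐ R,  nil ≐ Z.
Bind P := branch(n, m, nil); no other remaining equation mentions P.
Bind R := r(n, Y2); substituting into the one remaining equation that mentions R gives: branch(r(B, d), branch(L, b, 2), pair(Y2, N)) ≐ branch(r(branch(2, d, b), d), branch(pair(branch(Y2, nil, n), Y2), b, 2), pair(Z, pair(r(m, L), pair(n, r(n, Y2))))).
Bind Z := nil; substituting into the one remaining equation that mentions Z gives: branch(r(B, d), branch(L, b, 2), pair(Y2, N)) ≐ branch(r(branch(2, d, b), d), branch(pair(branch(Y2, nil, n), Y2), b, 2), pair(nil, pair(r(m, L), pair(n, r(n, Y2))))).
Delete trivial equation pair(m, nil) ≐ pair(m, nil).
Decompose branch/3: r(B, d) ≐ r(branch(2, d, b), d),  branch(L, b, 2) ≐ branch(pair(branch(Y2, nil, n), Y2), b, 2),  pair(Y2, N) ≐ pair(nil, pair(r(m, L), pair(n, r(n, Y2)))).
Decompose r/2: B ≐ branch(2, d, b),  d ≐ d.
Bind B := branch(2, d, b); no other remaining equation mentions B.
Delete trivial equation d ≐ d.
Decompose branch/3: L ≐ pair(branch(Y2, nil, n), Y2),  b ≐ b,  2 ≐ 2.
Bind L := pair(branch(Y2, nil, n), Y2); substituting into the one remaining equation that mentions L gives: pair(Y2, N) ≐ pair(nil, pair(r(m, pair(branch(Y2, nil, n), Y2)), pair(n, r(n, Y2)))).
Delete trivial equation b ≐ b.
Delete trivial equation 2 ≐ 2.
Decompose pair/2: Y2 ≐ nil,  N ≐ pair(r(m, pair(branch(Y2, nil, n), Y2)), pair(n, r(n, Y2))).
Bind Y2 := nil; substituting into the remaining equation gives: N ≐ pair(r(m, pair(branch(nil, nil, n), nil)), pair(n, r(n, nil))). Substituting into the earlier bindings gives R := r(n, nil), L := pair(branch(nil, nil, n), nil).
Bind N := pair(r(m, pair(branch(nil, nil, n), nil)), pair(n, r(n, nil))).
No equations remain and no clash or occurs-check failure arose, so a unifier exists.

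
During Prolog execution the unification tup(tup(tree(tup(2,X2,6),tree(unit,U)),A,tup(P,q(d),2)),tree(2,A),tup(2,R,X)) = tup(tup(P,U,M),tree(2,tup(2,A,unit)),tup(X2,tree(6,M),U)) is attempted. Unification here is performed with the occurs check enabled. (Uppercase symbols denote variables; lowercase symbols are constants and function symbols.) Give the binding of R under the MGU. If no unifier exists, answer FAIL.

FAIL

Decompose tup/3: tup(tree(tup(2,X2,6),tree(unit,U)),A,tup(P,q(d),2)) = tup(P,U,M),  tree(2,A) = tree(2,tup(2,A,unit)),  tup(2,R,X) = tup(X2,tree(6,M),U).
Decompose tup/3: tree(tup(2,X2,6),tree(unit,U)) = P,  A = U,  tup(P,q(d),2) = M.
Bind P := tree(tup(2,X2,6),tree(unit,U)); substituting into the one remaining equation that mentions P gives: tup(tree(tup(2,X2,6),tree(unit,U)),q(d),2) = M.
Bind A := U; substituting into the one remaining equation that mentions A gives: tree(2,U) = tree(2,tup(2,U,unit)).
Bind M := tup(tree(tup(2,X2,6),tree(unit,U)),q(d),2); substituting into the one remaining equation that mentions M gives: tup(2,R,X) = tup(X2,tree(6,tup(tree(tup(2,X2,6),tree(unit,U)),q(d),2)),U).
Decompose tree/2: 2 = 2,  U = tup(2,U,unit).
Delete trivial equation 2 = 2.
Occurs check fails: U occurs in tup(2,U,unit); the equation U = tup(2,U,unit) has no finite solution.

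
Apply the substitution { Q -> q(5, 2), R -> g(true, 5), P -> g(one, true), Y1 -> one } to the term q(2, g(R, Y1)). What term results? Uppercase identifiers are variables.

Replace each occurrence of R with g(true, 5).
Replace each occurrence of Y1 with one.
Result: q(2, g(g(true, 5), one)).

q(2, g(g(true, 5), one))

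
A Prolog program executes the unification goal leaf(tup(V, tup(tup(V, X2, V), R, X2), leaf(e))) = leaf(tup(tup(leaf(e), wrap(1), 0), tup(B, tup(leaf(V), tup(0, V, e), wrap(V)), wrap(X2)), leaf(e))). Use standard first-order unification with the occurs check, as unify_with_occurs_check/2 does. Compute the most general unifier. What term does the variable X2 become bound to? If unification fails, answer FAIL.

Decompose leaf/1: tup(V, tup(tup(V, X2, V), R, X2), leaf(e)) = tup(tup(leaf(e), wrap(1), 0), tup(B, tup(leaf(V), tup(0, V, e), wrap(V)), wrap(X2)), leaf(e)).
Decompose tup/3: V = tup(leaf(e), wrap(1), 0),  tup(tup(V, X2, V), R, X2) = tup(B, tup(leaf(V), tup(0, V, e), wrap(V)), wrap(X2)),  leaf(e) = leaf(e).
Bind V := tup(leaf(e), wrap(1), 0); substituting into the one remaining equation that mentions V gives: tup(tup(tup(leaf(e), wrap(1), 0), X2, tup(leaf(e), wrap(1), 0)), R, X2) = tup(B, tup(leaf(tup(leaf(e), wrap(1), 0)), tup(0, tup(leaf(e), wrap(1), 0), e), wrap(tup(leaf(e), wrap(1), 0))), wrap(X2)).
Decompose tup/3: tup(tup(leaf(e), wrap(1), 0), X2, tup(leaf(e), wrap(1), 0)) = B,  R = tup(leaf(tup(leaf(e), wrap(1), 0)), tup(0, tup(leaf(e), wrap(1), 0), e), wrap(tup(leaf(e), wrap(1), 0))),  X2 = wrap(X2).
Bind B := tup(tup(leaf(e), wrap(1), 0), X2, tup(leaf(e), wrap(1), 0)); no other remaining equation mentions B.
Bind R := tup(leaf(tup(leaf(e), wrap(1), 0)), tup(0, tup(leaf(e), wrap(1), 0), e), wrap(tup(leaf(e), wrap(1), 0))); no other remaining equation mentions R.
Occurs check fails: X2 occurs in wrap(X2); the equation X2 = wrap(X2) has no finite solution.

FAIL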